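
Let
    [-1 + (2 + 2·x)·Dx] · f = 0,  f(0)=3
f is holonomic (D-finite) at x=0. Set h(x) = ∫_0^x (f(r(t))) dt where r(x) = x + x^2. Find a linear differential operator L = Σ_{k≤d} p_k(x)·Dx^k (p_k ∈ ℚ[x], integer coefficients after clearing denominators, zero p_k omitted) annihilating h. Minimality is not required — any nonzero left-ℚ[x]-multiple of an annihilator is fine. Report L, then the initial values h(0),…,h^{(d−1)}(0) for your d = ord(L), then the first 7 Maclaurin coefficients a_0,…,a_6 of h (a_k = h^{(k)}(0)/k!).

L = (-1 - 2·x)·Dx + (2 + 2·x + 2·x^2)·Dx^2  (order 2).
h: a_k = 0, 3, 3/4, 3/8, -9/64, 9/640, 15/512, …
ICs: h(0) = 0, h′(0) = 3.

f: a_k = 3, 3/2, -3/8, 3/16, -15/128, 21/256, -63/1024, …
f∘r: x↦r, Dx↦Dx/r' in L_f ⇒ L₀.
h=∫₀ˣh₀: take L = L₀·Dx.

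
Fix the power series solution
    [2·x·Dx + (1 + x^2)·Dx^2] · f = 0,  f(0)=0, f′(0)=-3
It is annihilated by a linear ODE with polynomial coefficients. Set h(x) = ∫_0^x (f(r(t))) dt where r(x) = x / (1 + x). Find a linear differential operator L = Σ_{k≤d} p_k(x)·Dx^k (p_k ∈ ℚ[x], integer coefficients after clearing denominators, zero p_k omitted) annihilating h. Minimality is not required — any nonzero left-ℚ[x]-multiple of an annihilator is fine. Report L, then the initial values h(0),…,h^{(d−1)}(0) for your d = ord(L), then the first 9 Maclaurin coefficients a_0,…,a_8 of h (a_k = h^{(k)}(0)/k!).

L = (2 + 4·x)·Dx^2 + (1 + 2·x + 2·x^2)·Dx^3  (order 3).
h: a_k = 0, 0, -3/2, 1, -1/2, 0, 2/5, -4/7, 3/7, …
ICs: h(0) = 0, h′(0) = 0, h′′(0) = -3.

f: a_k = 0, -3, 0, 1, 0, -3/5, 0, 3/7, 0, …
Change of var in L_f (x↦r) gives L₀.
h=∫h₀ ⇒ L = L₀·Dx.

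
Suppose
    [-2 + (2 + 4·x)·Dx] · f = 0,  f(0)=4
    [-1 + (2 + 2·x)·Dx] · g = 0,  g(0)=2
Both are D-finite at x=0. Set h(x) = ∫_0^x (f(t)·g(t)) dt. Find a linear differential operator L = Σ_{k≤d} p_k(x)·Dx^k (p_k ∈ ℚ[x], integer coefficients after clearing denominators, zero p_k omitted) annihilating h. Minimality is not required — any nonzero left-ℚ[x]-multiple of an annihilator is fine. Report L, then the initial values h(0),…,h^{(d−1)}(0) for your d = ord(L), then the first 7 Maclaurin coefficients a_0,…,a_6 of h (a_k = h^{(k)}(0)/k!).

L = (-3 - 4·x)·Dx + (2 + 6·x + 4·x^2)·Dx^2  (order 2).
h: a_k = 0, 8, 6, -1/3, 3/8, -37/80, 39/64, …
ICs: h(0) = 0, h′(0) = 8.

f: a_k = 4, 4, -2, 2, -5/2, 7/2, -21/4, …
g: a_k = 2, 1, -1/4, 1/8, -5/64, 7/128, -21/512, …
L₀ := L_f ⊗_s L_g (sym. prod.), ord ≤ 1.
h=∫₀ˣh₀: take L = L₀·Dx.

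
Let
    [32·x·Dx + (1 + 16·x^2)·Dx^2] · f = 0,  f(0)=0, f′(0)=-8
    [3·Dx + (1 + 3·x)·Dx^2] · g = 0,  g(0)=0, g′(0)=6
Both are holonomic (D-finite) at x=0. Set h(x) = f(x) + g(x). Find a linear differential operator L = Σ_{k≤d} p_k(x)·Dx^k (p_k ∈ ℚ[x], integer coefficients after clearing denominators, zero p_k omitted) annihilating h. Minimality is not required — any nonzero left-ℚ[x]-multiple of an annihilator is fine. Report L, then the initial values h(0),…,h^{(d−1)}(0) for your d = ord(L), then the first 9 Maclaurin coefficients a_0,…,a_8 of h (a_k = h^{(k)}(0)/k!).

f: a_k = 0, -8, 0, 128/3, 0, -2048/5, 0, 32768/7, 0, …
g: a_k = 0, 6, -9, 18, -81/2, 486/5, -243, 4374/7, -6561/4, …
Sum ⇒ L₀ = lclm(L_f,L_g) in ℚ(x)⟨Dx⟩.
L = (-96 - 864·x + 4608·x^2 + 4608·x^3)·Dx + (-50 - 192·x + 672·x^2 + 9216·x^3 + 9216·x^4)·Dx^2 + (-3 + 23·x + 96·x^2 + 512·x^3 + 2304·x^4 + 2304·x^5)·Dx^3  (order 3).
h: a_k = 0, -2, -9, 182/3, -81/2, -1562/5, -243, 5306, -6561/4, …
ICs: h(0) = 0, h′(0) = -2, h′′(0) = -18.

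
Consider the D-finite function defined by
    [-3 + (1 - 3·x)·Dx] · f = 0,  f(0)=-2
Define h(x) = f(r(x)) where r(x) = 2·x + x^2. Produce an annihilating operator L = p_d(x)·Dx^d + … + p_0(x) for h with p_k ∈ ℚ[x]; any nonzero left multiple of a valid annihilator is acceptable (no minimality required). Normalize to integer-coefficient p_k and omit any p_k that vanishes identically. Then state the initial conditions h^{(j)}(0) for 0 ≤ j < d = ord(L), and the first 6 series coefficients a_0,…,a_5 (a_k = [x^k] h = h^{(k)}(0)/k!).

L = (6 + 6·x) + (-1 + 6·x + 3·x^2)·Dx  (order 1).
h: a_k = -2, -12, -78, -504, -3258, -21060, …
ICs: h(0) = -2.

f: a_k = -2, -6, -18, -54, -162, -486, …
Substitute x→r, Dx→(1/r')Dx; clear ⇒ L₀.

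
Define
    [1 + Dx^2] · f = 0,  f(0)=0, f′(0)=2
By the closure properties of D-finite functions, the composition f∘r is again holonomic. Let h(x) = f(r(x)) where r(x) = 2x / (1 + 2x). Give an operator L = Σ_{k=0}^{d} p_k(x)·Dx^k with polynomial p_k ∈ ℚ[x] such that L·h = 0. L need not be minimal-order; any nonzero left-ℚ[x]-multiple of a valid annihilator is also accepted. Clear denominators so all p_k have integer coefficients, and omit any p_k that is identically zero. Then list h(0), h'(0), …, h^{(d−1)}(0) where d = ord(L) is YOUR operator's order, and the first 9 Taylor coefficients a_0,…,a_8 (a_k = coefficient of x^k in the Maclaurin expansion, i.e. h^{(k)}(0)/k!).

L = 4 + (4 + 24·x + 48·x^2 + 32·x^3)·Dx + (1 + 8·x + 24·x^2 + 32·x^3 + 16·x^4)·Dx^2  (order 2).
h: a_k = 0, 4, -8, 40/3, -16, 8/15, 80, -110896/315, 50912/45, …
ICs: h(0) = 0, h′(0) = 4.

f: a_k = 0, 2, 0, -1/3, 0, 1/60, 0, -1/2520, 0, …
Change of var in L_f (x↦r) gives L₀.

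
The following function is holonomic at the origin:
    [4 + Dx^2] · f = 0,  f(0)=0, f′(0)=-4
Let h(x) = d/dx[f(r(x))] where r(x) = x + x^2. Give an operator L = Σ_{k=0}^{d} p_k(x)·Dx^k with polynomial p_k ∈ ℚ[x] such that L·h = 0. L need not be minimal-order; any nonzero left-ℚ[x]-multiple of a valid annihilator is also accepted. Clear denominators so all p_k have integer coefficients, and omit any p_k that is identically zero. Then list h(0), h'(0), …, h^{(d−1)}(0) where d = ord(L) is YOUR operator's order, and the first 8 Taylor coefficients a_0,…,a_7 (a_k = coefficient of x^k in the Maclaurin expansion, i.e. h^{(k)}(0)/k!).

f: a_k = 0, -4, 0, 8/3, 0, -8/15, 0, 16/315, …
Substitute x→r, Dx→(1/r')Dx; clear ⇒ L₀.
h=h₀': d/dx-closure on L₀ ⇒ L.
L = (16 + 32·x + 96·x^2 + 128·x^3 + 64·x^4) + (-6 - 12·x)·Dx + (1 + 4·x + 4·x^2)·Dx^2  (order 2).
h: a_k = -4, -8, 8, 32, 112/3, 0, -1664/45, -1792/45, …
ICs: h(0) = -4, h′(0) = -8.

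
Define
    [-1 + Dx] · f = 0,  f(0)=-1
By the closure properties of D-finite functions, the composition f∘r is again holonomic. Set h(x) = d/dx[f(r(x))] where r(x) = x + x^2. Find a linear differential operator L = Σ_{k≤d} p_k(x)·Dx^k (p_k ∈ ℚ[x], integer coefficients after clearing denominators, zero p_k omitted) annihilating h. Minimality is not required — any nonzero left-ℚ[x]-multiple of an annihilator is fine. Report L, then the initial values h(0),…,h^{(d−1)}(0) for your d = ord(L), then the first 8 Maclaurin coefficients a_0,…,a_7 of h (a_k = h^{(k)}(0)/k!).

f: a_k = -1, -1, -1/2, -1/6, -1/24, -1/120, -1/720, -1/5040, …
Change of var in L_f (x↦r) gives L₀.
h₀' ⇒ L via d/dx closure of L₀.
L = (3 + 4·x + 4·x^2) + (-1 - 2·x)·Dx  (order 1).
h: a_k = -1, -3, -7/2, -25/6, -27/8, -331/120, -1303/720, -1979/1680, …
ICs: h(0) = -1.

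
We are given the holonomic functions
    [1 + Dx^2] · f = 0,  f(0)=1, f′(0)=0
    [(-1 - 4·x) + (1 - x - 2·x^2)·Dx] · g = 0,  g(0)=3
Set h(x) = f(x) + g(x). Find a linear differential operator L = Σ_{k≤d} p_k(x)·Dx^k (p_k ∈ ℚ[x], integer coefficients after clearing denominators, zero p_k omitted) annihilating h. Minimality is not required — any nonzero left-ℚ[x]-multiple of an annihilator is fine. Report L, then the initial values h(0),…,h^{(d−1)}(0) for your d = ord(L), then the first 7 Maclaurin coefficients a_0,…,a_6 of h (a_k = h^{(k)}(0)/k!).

f: a_k = 1, 0, -1/2, 0, 1/24, 0, -1/720, …
g: a_k = 3, 3, 9, 15, 33, 63, 129, …
Weyl lclm of L_f,L_g ⇒ L₀ (ord ≤ 3).
L = (-31 - 146·x - 133·x^2 - 184·x^3 - 20·x^4 - 16·x^5) + (7 + 3·x - 3·x^2 - 37·x^3 - 42·x^4 - 12·x^5 - 8·x^6)·Dx + (-31 - 146·x - 133·x^2 - 184·x^3 - 20·x^4 - 16·x^5)·Dx^2 + (7 + 3·x - 3·x^2 - 37·x^3 - 42·x^4 - 12·x^5 - 8·x^6)·Dx^3  (order 3).
h: a_k = 4, 3, 17/2, 15, 793/24, 63, 92879/720, …
ICs: h(0) = 4, h′(0) = 3, h′′(0) = 17.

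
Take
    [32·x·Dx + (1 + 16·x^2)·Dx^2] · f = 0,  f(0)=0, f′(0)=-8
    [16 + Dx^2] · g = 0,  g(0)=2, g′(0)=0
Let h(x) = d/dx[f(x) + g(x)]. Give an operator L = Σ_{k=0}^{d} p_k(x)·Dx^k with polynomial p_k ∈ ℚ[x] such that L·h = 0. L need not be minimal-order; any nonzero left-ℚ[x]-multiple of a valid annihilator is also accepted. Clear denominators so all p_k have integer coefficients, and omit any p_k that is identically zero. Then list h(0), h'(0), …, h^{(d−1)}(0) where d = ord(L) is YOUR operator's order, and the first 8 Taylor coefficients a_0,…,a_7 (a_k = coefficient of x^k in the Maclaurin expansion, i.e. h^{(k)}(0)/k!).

f: a_k = 0, -8, 0, 128/3, 0, -2048/5, 0, 32768/7, …
g: a_k = 2, 0, -16, 0, 64/3, 0, -512/45, 0, …
Sum ⇒ L₀ = lclm(L_f,L_g) in ℚ(x)⟨Dx⟩.
h=h₀': d/dx-closure on L₀ ⇒ L.
L = (-5632·x + 114688·x^3 + 131072·x^5) + (-16 + 1792·x^2 + 36864·x^4 + 65536·x^6)·Dx + (-352·x + 7168·x^3 + 8192·x^5)·Dx^2 + (-1 + 112·x^2 + 2304·x^4 + 4096·x^6)·Dx^3  (order 3).
h: a_k = -8, -32, 128, 256/3, -2048, -1024/15, 32768, 8192/315, …
ICs: h(0) = -8, h′(0) = -32, h′′(0) = 256.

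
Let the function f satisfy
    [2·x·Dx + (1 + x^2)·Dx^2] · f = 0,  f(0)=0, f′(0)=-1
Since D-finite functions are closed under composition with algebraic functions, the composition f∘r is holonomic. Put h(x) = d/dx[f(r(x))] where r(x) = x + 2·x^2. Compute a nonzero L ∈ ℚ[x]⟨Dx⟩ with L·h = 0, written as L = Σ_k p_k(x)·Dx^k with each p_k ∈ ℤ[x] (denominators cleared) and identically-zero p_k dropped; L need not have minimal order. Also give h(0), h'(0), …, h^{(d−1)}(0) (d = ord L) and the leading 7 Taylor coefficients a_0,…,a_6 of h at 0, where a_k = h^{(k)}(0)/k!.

f: a_k = 0, -1, 0, 1/3, 0, -1/5, 0, …
Substitute x→r, Dx→(1/r')Dx; clear ⇒ L₀.
h=h₀': d/dx-closure on L₀ ⇒ L.
L = (-4 + 2·x + 16·x^2 + 48·x^3 + 48·x^4) + (1 + 4·x + x^2 + 8·x^3 + 20·x^4 + 16·x^5)·Dx  (order 1).
h: a_k = -1, -4, 1, 8, 19, 4, -55, …
ICs: h(0) = -1.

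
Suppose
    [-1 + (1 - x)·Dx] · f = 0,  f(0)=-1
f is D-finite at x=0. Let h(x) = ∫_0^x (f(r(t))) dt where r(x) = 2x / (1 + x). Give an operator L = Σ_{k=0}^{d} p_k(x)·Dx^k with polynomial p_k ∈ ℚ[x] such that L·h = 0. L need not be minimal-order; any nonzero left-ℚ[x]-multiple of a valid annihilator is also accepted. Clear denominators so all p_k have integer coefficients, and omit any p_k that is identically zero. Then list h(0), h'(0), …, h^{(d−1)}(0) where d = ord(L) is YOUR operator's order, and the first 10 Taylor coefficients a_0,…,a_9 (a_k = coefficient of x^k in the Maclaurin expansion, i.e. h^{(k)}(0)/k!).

f: a_k = -1, -1, -1, -1, -1, -1, -1, -1, -1, -1, …
h₀=f(r): pull back L_f along r ⇒ L₀.
Integrate: L := L₀·Dx.
L = 2·Dx + (-1 + x^2)·Dx^2  (order 2).
h: a_k = 0, -1, -1, -2/3, -1/2, -2/5, -1/3, -2/7, -1/4, -2/9, …
ICs: h(0) = 0, h′(0) = -1.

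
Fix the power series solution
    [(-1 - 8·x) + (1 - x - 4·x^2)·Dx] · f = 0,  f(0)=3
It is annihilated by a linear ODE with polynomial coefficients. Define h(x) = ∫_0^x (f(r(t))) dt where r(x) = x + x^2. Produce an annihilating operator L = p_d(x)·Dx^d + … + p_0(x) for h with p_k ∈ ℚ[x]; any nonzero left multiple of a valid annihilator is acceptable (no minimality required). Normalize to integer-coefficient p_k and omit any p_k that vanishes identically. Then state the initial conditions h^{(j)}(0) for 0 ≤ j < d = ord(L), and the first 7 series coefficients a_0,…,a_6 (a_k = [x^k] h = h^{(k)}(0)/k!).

L = (1 + 10·x + 24·x^2 + 16·x^3)·Dx + (-1 + x + 5·x^2 + 8·x^3 + 4·x^4)·Dx^2  (order 2).
h: a_k = 0, 3, 3/2, 6, 57/4, 183/5, 104, …
ICs: h(0) = 0, h′(0) = 3.

f: a_k = 3, 3, 15, 27, 87, 195, 543, …
L₀ from L_f via x↦r, Dx↦r'^{-1}Dx.
h=∫h₀ ⇒ L = L₀·Dx.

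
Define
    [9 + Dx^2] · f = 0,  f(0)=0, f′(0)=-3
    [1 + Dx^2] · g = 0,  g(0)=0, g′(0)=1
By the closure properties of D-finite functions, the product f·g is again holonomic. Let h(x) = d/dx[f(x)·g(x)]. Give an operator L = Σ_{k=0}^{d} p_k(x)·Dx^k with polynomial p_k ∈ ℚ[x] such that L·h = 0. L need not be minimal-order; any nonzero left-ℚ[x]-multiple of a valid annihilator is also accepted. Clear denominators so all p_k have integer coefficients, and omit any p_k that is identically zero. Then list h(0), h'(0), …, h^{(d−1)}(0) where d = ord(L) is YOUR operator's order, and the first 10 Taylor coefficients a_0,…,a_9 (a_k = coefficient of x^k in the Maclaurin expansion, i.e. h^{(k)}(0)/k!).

f: a_k = 0, -3, 0, 9/2, 0, -81/40, 0, 243/560, 0, -243/4480, …
g: a_k = 0, 1, 0, -1/6, 0, 1/120, 0, -1/5040, 0, 1/362880, …
f·g: L₀ = L_f ⊗_s L_g, ord ≤ 2·2.
Differentiate: ansatz ord ≤ ord L₀ ⇒ L.
L = 64 + 20·Dx^2 + Dx^4  (order 4).
h: a_k = 0, -6, 0, 20, 0, -84/5, 0, 136/21, 0, -1364/945, …
ICs: h(0) = 0, h′(0) = -6, h′′(0) = 0, h′′′(0) = 120.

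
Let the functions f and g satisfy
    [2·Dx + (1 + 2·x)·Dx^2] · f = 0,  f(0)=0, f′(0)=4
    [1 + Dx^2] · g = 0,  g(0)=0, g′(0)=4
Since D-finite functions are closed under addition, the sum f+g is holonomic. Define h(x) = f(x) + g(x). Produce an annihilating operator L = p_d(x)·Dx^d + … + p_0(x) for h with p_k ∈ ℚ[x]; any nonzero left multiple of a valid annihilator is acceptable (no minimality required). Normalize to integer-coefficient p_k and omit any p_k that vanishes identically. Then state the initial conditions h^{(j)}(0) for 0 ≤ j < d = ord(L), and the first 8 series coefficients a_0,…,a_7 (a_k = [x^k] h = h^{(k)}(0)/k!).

L = (50 + 8·x + 8·x^2)·Dx + (9 + 22·x + 12·x^2 + 8·x^3)·Dx^2 + (50 + 8·x + 8·x^2)·Dx^3 + (9 + 22·x + 12·x^2 + 8·x^3)·Dx^4  (order 4).
h: a_k = 0, 8, -4, 14/3, -8, 77/6, -64/3, 46079/1260, …
ICs: h(0) = 0, h′(0) = 8, h′′(0) = -8, h′′′(0) = 28.

f: a_k = 0, 4, -4, 16/3, -8, 64/5, -64/3, 256/7, …
g: a_k = 0, 4, 0, -2/3, 0, 1/30, 0, -1/1260, …
h₀=f+g: left-lcm gives L₀, ord ≤ 4.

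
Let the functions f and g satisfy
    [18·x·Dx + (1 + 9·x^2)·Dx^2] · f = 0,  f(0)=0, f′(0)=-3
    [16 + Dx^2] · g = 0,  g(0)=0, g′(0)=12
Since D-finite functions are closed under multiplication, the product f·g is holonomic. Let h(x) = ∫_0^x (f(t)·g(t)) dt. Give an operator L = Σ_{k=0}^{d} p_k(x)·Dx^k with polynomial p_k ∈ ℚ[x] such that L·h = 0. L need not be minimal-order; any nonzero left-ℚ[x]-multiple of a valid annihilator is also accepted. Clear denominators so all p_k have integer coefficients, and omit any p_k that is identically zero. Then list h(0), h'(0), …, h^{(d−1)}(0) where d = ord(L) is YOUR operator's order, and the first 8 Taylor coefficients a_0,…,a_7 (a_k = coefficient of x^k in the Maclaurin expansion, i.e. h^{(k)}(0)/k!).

f: a_k = 0, -3, 0, 9, 0, -243/5, 0, 2187/7, …
g: a_k = 0, 12, 0, -32, 0, 128/5, 0, -1024/105, …
Sym-product of L_f,L_g gives L₀ (≤ ord 4).
Integrate: L := L₀·Dx.
L = (20800 + 494784·x^2 + 2923776·x^4 + 11943936·x^6 + 26873856·x^8)·Dx + (19584·x + 342144·x^3 + 2239488·x^5 + 6718464·x^7)·Dx^2 + (1700 + 42732·x^2 + 318816·x^4 + 1492992·x^6 + 3359232·x^8)·Dx^3 + (1224·x + 21384·x^3 + 139968·x^5 + 419904·x^7)·Dx^4 + (25 + 738·x^2 + 8505·x^4 + 46656·x^6 + 104976·x^8)·Dx^5  (order 5).
h: a_k = 0, 0, 0, -12, 0, 204/5, 0, -948/7, …
ICs: h(0) = 0, h′(0) = 0, h′′(0) = 0, h′′′(0) = -72, h′′′′(0) = 0.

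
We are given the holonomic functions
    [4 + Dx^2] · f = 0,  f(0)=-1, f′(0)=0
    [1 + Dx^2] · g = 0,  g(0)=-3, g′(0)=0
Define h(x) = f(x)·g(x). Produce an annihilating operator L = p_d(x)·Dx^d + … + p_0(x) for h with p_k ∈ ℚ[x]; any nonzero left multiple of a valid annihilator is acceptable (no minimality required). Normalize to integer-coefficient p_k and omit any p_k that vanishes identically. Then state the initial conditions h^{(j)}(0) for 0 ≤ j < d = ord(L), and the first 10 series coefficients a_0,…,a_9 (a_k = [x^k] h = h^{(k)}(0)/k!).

f: a_k = -1, 0, 2, 0, -2/3, 0, 4/45, 0, -2/315, 0, …
g: a_k = -3, 0, 3/2, 0, -1/8, 0, 1/240, 0, -1/13440, 0, …
Sym-product of L_f,L_g gives L₀ (≤ ord 4).
L = 9 + 10·Dx^2 + Dx^4  (order 4).
h: a_k = 3, 0, -15/2, 0, 41/8, 0, -73/48, 0, 3281/13440, 0, …
ICs: h(0) = 3, h′(0) = 0, h′′(0) = -15, h′′′(0) = 0.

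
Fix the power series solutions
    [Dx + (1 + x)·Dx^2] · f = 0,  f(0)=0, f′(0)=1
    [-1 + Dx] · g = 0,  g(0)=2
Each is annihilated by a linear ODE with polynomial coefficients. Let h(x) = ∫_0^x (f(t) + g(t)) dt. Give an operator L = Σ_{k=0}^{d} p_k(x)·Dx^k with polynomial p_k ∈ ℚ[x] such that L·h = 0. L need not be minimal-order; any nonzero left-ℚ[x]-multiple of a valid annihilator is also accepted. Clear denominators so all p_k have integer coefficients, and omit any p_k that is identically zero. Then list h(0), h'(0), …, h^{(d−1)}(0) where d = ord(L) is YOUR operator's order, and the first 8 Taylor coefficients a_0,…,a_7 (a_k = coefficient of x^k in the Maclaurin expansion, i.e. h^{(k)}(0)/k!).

L = (-3 - x)·Dx^2 + (1 - 2·x - x^2)·Dx^3 + (2 + 3·x + x^2)·Dx^4  (order 4).
h: a_k = 0, 2, 3/2, 1/6, 1/6, -1/30, 13/360, -59/2520, …
ICs: h(0) = 0, h′(0) = 2, h′′(0) = 3, h′′′(0) = 1.

f: a_k = 0, 1, -1/2, 1/3, -1/4, 1/5, -1/6, 1/7, …
g: a_k = 2, 2, 1, 1/3, 1/12, 1/60, 1/360, 1/2520, …
f+g: L₀ = lclm(L_f,L_g), ord ≤ 2+1.
∫: right-multiply L₀ by Dx.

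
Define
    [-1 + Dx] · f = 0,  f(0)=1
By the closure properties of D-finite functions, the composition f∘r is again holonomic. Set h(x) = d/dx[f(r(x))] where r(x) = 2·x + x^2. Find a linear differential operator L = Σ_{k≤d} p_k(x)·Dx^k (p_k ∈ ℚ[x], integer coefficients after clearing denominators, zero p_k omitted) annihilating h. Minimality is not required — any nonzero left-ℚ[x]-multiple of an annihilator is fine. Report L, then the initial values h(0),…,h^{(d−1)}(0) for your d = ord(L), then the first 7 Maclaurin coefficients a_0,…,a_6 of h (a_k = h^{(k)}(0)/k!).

L = (3 + 4·x + 2·x^2) + (-1 - x)·Dx  (order 1).
h: a_k = 2, 6, 10, 38/3, 13, 173/15, 407/45, …
ICs: h(0) = 2.

f: a_k = 1, 1, 1/2, 1/6, 1/24, 1/120, 1/720, …
f∘r: x↦r, Dx↦Dx/r' in L_f ⇒ L₀.
h₀' ⇒ L via d/dx closure of L₀.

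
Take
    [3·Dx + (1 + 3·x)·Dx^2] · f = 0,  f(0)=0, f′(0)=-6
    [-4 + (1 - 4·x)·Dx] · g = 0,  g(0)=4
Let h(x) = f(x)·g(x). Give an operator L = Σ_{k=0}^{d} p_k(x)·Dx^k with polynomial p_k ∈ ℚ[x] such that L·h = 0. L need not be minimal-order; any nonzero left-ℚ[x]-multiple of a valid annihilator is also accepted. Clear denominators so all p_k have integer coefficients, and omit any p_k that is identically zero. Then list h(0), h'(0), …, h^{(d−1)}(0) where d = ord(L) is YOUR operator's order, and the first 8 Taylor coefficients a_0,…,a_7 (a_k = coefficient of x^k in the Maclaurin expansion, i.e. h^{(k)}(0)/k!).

f: a_k = 0, -6, 9, -18, 81/2, -486/5, 243, -4374/7, …
g: a_k = 4, 16, 64, 256, 1024, 4096, 16384, 65536, …
f·g: L₀ = L_f ⊗_s L_g, ord ≤ 2·1.
L = 12 + (5 + 36·x)·Dx + (-1 + x + 12·x^2)·Dx^2  (order 2).
h: a_k = 0, -24, -60, -312, -1086, -23664/5, -89796/5, -2601768/35, …
ICs: h(0) = 0, h′(0) = -24.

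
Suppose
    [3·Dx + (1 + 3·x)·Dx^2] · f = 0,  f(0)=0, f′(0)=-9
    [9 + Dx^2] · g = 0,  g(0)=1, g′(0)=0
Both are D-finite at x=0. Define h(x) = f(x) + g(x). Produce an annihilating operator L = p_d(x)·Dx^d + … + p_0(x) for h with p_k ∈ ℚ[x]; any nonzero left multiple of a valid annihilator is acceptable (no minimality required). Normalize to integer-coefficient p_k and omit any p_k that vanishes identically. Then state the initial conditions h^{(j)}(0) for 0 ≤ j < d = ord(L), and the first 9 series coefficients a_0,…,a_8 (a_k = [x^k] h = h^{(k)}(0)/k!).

L = (63 + 54·x + 81·x^2)·Dx + (9 + 45·x + 81·x^2 + 81·x^3)·Dx^2 + (7 + 6·x + 9·x^2)·Dx^3 + (1 + 5·x + 9·x^2 + 9·x^3)·Dx^4  (order 4).
h: a_k = 1, -9, 9, -27, 513/8, -729/5, 29079/80, -6561/7, 11023209/4480, …
ICs: h(0) = 1, h′(0) = -9, h′′(0) = 18, h′′′(0) = -162.

f: a_k = 0, -9, 27/2, -27, 243/4, -729/5, 729/2, -6561/7, 19683/8, …
g: a_k = 1, 0, -9/2, 0, 27/8, 0, -81/80, 0, 729/4480, …
Sum ⇒ L₀ = lclm(L_f,L_g) in ℚ(x)⟨Dx⟩.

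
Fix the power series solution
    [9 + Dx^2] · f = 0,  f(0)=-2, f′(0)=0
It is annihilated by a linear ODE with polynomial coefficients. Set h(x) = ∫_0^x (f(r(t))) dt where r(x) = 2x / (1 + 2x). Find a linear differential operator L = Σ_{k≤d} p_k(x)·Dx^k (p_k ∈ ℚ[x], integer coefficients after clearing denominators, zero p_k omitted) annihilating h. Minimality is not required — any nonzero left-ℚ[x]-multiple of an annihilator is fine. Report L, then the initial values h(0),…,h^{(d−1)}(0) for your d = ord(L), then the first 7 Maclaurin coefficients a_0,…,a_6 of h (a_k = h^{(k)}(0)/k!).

L = 36·Dx + (4 + 24·x + 48·x^2 + 32·x^3)·Dx^2 + (1 + 8·x + 24·x^2 + 32·x^3 + 16·x^4)·Dx^3  (order 3).
h: a_k = 0, -2, 0, 12, -36, 324/5, -48, …
ICs: h(0) = 0, h′(0) = -2, h′′(0) = 0.

f: a_k = -2, 0, 9, 0, -27/4, 0, 81/40, …
L₀ from L_f via x↦r, Dx↦r'^{-1}Dx.
Integrate: L := L₀·Dx.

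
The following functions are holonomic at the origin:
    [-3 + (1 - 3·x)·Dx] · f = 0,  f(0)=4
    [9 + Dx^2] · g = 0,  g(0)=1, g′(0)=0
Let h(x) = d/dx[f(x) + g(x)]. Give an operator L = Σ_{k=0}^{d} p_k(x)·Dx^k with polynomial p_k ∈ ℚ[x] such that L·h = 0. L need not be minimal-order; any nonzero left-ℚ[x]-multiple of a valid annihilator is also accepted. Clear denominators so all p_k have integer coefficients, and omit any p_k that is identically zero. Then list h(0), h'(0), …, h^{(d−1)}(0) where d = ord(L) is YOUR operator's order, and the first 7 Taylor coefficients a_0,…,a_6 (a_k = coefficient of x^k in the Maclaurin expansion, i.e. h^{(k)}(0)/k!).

f: a_k = 4, 12, 36, 108, 324, 972, 2916, …
g: a_k = 1, 0, -9/2, 0, 27/8, 0, -81/80, …
Weyl lclm of L_f,L_g ⇒ L₀ (ord ≤ 3).
Derive L from L₀ (diff closure).
L = (702 - 324·x + 486·x^2) + (-63 + 243·x - 243·x^2 + 243·x^3)·Dx + (78 - 36·x + 54·x^2)·Dx^2 + (-7 + 27·x - 27·x^2 + 27·x^3)·Dx^3  (order 3).
h: a_k = 12, 63, 324, 2619/2, 4860, 699597/40, 61236, …
ICs: h(0) = 12, h′(0) = 63, h′′(0) = 648.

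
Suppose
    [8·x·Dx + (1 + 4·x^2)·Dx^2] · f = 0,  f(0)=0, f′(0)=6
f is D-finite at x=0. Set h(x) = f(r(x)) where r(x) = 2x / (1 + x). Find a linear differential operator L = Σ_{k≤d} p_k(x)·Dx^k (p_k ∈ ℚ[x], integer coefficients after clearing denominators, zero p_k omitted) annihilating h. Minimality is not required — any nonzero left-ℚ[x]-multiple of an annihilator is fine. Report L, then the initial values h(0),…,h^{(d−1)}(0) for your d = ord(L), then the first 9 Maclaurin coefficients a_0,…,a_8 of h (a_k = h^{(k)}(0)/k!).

f: a_k = 0, 6, 0, -8, 0, 96/5, 0, -384/7, 0, …
f∘r: x↦r, Dx↦Dx/r' in L_f ⇒ L₀.
L = (2 + 34·x)·Dx + (1 + 2·x + 17·x^2)·Dx^2  (order 2).
h: a_k = 0, 12, -12, -52, 180, 1212/5, -2444, 8724/7, 28980, …
ICs: h(0) = 0, h′(0) = 12.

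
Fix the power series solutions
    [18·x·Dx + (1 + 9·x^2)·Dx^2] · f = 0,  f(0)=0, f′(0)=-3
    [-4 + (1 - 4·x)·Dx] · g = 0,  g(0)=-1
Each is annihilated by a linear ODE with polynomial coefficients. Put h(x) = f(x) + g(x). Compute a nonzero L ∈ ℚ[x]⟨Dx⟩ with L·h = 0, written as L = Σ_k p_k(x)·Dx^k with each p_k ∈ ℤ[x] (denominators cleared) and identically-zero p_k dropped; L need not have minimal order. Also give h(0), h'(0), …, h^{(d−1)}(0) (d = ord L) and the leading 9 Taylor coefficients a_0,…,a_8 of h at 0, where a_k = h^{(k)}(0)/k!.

f: a_k = 0, -3, 0, 9, 0, -243/5, 0, 2187/7, 0, …
g: a_k = -1, -4, -16, -64, -256, -1024, -4096, -16384, -65536, …
f+g: L₀ = lclm(L_f,L_g), ord ≤ 2+1.
L = (72 - 1152·x - 1944·x^2)·Dx + (-57 + 72·x - 765·x^2 - 1944·x^3)·Dx^2 + (4 - 7·x - 63·x^3 - 324·x^4)·Dx^3  (order 3).
h: a_k = -1, -7, -16, -55, -256, -5363/5, -4096, -112501/7, -65536, …
ICs: h(0) = -1, h′(0) = -7, h′′(0) = -32.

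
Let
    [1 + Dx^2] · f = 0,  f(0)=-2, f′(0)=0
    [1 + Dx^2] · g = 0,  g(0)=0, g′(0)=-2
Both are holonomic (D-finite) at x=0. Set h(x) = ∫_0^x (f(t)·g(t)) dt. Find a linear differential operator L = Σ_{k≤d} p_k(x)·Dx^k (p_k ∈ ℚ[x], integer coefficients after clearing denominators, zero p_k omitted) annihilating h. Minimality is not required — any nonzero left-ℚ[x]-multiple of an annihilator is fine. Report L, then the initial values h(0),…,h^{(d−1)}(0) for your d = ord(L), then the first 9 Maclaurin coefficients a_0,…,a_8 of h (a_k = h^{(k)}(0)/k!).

L = 4·Dx^2 + Dx^4  (order 4).
h: a_k = 0, 0, 2, 0, -2/3, 0, 4/45, 0, -2/315, …
ICs: h(0) = 0, h′(0) = 0, h′′(0) = 4, h′′′(0) = 0.

f: a_k = -2, 0, 1, 0, -1/12, 0, 1/360, 0, -1/20160, …
g: a_k = 0, -2, 0, 1/3, 0, -1/60, 0, 1/2520, 0, …
L₀ := L_f ⊗_s L_g (sym. prod.), ord ≤ 4.
h=∫₀ˣh₀: take L = L₀·Dx.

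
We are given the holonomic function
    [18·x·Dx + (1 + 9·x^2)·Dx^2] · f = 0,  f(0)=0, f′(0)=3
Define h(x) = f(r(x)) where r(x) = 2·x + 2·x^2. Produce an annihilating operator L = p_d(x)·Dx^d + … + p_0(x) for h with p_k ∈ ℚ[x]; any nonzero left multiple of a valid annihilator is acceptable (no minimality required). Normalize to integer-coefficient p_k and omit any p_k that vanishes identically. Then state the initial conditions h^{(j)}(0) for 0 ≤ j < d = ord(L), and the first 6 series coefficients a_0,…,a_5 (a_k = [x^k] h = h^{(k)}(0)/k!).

L = (-2 + 72·x + 288·x^2 + 432·x^3 + 216·x^4)·Dx + (1 + 2·x + 36·x^2 + 144·x^3 + 180·x^4 + 72·x^5)·Dx^2  (order 2).
h: a_k = 0, 6, 6, -72, -216, 6696/5, …
ICs: h(0) = 0, h′(0) = 6.

f: a_k = 0, 3, 0, -9, 0, 243/5, …
L₀ from L_f via x↦r, Dx↦r'^{-1}Dx.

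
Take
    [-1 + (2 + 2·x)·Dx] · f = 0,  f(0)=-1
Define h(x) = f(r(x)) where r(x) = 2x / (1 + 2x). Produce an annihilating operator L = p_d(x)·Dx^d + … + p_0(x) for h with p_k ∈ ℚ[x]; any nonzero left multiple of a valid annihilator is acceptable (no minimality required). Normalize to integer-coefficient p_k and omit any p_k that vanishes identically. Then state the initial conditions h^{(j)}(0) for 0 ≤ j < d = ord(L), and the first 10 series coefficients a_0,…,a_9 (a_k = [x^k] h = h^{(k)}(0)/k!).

L = -1 + (1 + 6·x + 8·x^2)·Dx  (order 1).
h: a_k = -1, -1, 5/2, -13/2, 141/8, -399/8, 2353/16, -7205/16, 182461/128, -594203/128, …
ICs: h(0) = -1.

f: a_k = -1, -1/2, 1/8, -1/16, 5/128, -7/256, 21/1024, -33/2048, 429/32768, -715/65536, …
Substitute x→r, Dx→(1/r')Dx; clear ⇒ L₀.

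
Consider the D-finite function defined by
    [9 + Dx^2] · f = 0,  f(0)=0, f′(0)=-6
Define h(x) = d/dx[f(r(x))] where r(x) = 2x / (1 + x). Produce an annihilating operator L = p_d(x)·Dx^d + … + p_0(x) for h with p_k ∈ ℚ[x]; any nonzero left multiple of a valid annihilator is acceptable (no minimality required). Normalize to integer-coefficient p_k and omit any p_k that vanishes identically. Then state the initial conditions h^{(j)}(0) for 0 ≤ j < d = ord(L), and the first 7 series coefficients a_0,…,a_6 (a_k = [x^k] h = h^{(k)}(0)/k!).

f: a_k = 0, -6, 0, 9, 0, -81/20, 0, …
L₀ from L_f via x↦r, Dx↦r'^{-1}Dx.
h₀' ⇒ L via d/dx closure of L₀.
L = (42 + 12·x + 6·x^2) + (6 + 18·x + 18·x^2 + 6·x^3)·Dx + (1 + 4·x + 6·x^2 + 4·x^3 + x^4)·Dx^2  (order 2).
h: a_k = -12, 24, 180, -816, 1452, -360, -26772/5, …
ICs: h(0) = -12, h′(0) = 24.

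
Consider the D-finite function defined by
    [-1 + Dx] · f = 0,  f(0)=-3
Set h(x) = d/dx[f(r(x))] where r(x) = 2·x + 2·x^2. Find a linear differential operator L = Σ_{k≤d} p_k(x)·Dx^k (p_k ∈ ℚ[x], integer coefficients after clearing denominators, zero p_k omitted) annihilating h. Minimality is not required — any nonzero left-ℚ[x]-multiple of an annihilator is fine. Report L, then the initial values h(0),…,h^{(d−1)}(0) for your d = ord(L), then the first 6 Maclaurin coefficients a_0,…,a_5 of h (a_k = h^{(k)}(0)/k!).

L = (4 + 8·x + 8·x^2) + (-1 - 2·x)·Dx  (order 1).
h: a_k = -6, -24, -48, -80, -104, -608/5, …
ICs: h(0) = -6.

f: a_k = -3, -3, -3/2, -1/2, -1/8, -1/40, …
Change of var in L_f (x↦r) gives L₀.
Derive L from L₀ (diff closure).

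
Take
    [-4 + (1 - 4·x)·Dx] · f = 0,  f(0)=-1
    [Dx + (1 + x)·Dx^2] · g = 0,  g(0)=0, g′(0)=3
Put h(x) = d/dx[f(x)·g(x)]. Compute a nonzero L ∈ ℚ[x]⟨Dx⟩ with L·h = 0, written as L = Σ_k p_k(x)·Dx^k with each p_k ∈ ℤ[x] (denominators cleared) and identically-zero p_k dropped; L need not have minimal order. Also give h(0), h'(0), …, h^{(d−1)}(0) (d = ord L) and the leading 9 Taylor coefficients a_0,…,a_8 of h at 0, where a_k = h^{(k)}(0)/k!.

L = 16 + (10 + 20·x)·Dx + (-1 + 3·x + 4·x^2)·Dx^2  (order 2).
h: a_k = -3, -21, -129, -685, -3428, -82257/5, -383881/5, -12284087/35, -110556993/70, …
ICs: h(0) = -3, h′(0) = -21.

f: a_k = -1, -4, -16, -64, -256, -1024, -4096, -16384, -65536, …
g: a_k = 0, 3, -3/2, 1, -3/4, 3/5, -1/2, 3/7, -3/8, …
f·g: L₀ = L_f ⊗_s L_g, ord ≤ 1·2.
h₀' ⇒ L via d/dx closure of L₀.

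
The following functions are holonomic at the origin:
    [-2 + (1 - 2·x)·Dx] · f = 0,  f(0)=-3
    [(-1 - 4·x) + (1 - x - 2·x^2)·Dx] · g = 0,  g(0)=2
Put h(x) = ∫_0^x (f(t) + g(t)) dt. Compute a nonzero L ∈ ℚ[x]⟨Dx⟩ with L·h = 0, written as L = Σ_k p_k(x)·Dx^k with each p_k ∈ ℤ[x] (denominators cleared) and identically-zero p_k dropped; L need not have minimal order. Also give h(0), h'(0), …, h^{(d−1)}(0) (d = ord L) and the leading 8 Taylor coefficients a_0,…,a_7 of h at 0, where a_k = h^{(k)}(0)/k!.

L = -4·Dx + (-2 - 8·x)·Dx^2 + (1 - x - 2·x^2)·Dx^3  (order 3).
h: a_k = 0, -1, -2, -2, -7/2, -26/5, -9, -106/7, …
ICs: h(0) = 0, h′(0) = -1, h′′(0) = -4.

f: a_k = -3, -6, -12, -24, -48, -96, -192, -384, …
g: a_k = 2, 2, 6, 10, 22, 42, 86, 170, …
h₀=f+g: left-lcm gives L₀, ord ≤ 2.
h=∫h₀ ⇒ L = L₀·Dx.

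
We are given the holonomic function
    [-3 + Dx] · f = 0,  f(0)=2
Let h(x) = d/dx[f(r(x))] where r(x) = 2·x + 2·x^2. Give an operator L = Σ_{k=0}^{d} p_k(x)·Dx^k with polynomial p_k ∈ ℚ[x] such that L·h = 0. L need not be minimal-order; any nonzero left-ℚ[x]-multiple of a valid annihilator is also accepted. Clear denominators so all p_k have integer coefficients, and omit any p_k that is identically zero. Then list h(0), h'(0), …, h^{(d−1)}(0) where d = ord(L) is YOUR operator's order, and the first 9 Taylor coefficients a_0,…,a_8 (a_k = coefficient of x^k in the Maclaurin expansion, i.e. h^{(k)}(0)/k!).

f: a_k = 2, 6, 9, 9, 27/4, 81/20, 81/40, 243/280, 729/2240, …
f∘r: x↦r, Dx↦Dx/r' in L_f ⇒ L₀.
Derive L from L₀ (diff closure).
L = (8 + 24·x + 24·x^2) + (-1 - 2·x)·Dx  (order 1).
h: a_k = 12, 96, 432, 1440, 3888, 44928/5, 91584/5, 1178496/35, 396576/7, …
ICs: h(0) = 12.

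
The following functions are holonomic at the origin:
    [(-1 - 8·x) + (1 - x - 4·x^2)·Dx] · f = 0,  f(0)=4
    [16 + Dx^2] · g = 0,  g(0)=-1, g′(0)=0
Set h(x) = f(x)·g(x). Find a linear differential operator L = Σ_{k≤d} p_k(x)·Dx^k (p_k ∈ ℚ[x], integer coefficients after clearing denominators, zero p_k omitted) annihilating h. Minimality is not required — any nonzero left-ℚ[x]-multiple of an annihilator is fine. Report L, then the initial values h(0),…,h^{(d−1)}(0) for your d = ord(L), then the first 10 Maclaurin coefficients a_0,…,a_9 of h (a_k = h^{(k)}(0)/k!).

f: a_k = 4, 4, 20, 36, 116, 260, 724, 1764, 4660, 11716, …
g: a_k = -1, 0, 8, 0, -32/3, 0, 256/45, 0, -512/315, 0, …
L₀ := L_f ⊗_s L_g (sym. prod.), ord ≤ 2.
L = (-8 + 16·x + 64·x^2) + (2 + 16·x)·Dx + (-1 + x + 4·x^2)·Dx^2  (order 2).
h: a_k = -4, -4, 12, -4, 4/3, -44/3, 604/45, -2036/45, 68/35, -56396/315, …
ICs: h(0) = -4, h′(0) = -4.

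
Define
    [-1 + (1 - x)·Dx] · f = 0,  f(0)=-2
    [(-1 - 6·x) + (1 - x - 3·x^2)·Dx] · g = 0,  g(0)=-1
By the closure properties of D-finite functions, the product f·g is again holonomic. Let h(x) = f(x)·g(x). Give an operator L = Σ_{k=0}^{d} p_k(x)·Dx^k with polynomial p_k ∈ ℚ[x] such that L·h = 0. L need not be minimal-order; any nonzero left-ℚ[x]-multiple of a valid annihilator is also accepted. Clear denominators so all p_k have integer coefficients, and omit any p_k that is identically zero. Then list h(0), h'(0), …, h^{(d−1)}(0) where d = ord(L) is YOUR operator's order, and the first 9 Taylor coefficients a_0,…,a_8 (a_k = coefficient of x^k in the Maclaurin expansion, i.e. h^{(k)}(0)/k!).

f: a_k = -2, -2, -2, -2, -2, -2, -2, -2, -2, …
g: a_k = -1, -1, -4, -7, -19, -40, -97, -217, -508, …
Sym-product of L_f,L_g gives L₀ (≤ ord 1).
L = (-2 - 4·x + 9·x^2) + (1 - 2·x - 2·x^2 + 3·x^3)·Dx  (order 1).
h: a_k = 2, 4, 12, 26, 64, 144, 338, 772, 1788, …
ICs: h(0) = 2.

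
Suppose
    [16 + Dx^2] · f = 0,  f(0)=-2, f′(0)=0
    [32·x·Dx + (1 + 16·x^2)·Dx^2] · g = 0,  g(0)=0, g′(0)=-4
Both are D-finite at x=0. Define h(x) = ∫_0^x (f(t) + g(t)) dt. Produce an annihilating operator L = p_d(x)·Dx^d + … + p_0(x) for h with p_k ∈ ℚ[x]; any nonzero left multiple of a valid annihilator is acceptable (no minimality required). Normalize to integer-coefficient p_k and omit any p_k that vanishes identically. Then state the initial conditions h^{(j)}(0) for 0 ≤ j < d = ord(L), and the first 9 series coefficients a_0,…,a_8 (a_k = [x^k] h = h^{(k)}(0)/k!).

f: a_k = -2, 0, 16, 0, -64/3, 0, 512/45, 0, -1024/315, …
g: a_k = 0, -4, 0, 64/3, 0, -1024/5, 0, 16384/7, 0, …
Sum ⇒ L₀ = lclm(L_f,L_g) in ℚ(x)⟨Dx⟩.
Integrate: L := L₀·Dx.
L = (-5632·x + 114688·x^3 + 131072·x^5)·Dx^2 + (-16 + 1792·x^2 + 36864·x^4 + 65536·x^6)·Dx^3 + (-352·x + 7168·x^3 + 8192·x^5)·Dx^4 + (-1 + 112·x^2 + 2304·x^4 + 4096·x^6)·Dx^5  (order 5).
h: a_k = 0, -2, -2, 16/3, 16/3, -64/15, -512/15, 512/315, 2048/7, …
ICs: h(0) = 0, h′(0) = -2, h′′(0) = -4, h′′′(0) = 32, h′′′′(0) = 128.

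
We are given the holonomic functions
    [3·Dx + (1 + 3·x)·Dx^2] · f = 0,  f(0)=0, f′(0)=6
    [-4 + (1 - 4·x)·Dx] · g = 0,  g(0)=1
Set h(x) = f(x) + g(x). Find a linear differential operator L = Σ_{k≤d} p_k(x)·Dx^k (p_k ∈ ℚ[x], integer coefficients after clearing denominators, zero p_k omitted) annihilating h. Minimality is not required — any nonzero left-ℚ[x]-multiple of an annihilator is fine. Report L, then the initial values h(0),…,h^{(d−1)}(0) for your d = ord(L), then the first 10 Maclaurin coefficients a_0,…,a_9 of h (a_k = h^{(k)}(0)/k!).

L = (-432 - 288·x)·Dx + (-78 - 720·x - 576·x^2)·Dx^2 + (11 + x - 144·x^2 - 144·x^3)·Dx^3  (order 3).
h: a_k = 1, 10, 7, 82, 431/2, 5606/5, 3853, 119062/7, 255583/4, 266518, …
ICs: h(0) = 1, h′(0) = 10, h′′(0) = 14.

f: a_k = 0, 6, -9, 18, -81/2, 486/5, -243, 4374/7, -6561/4, 4374, …
g: a_k = 1, 4, 16, 64, 256, 1024, 4096, 16384, 65536, 262144, …
Weyl lclm of L_f,L_g ⇒ L₀ (ord ≤ 3).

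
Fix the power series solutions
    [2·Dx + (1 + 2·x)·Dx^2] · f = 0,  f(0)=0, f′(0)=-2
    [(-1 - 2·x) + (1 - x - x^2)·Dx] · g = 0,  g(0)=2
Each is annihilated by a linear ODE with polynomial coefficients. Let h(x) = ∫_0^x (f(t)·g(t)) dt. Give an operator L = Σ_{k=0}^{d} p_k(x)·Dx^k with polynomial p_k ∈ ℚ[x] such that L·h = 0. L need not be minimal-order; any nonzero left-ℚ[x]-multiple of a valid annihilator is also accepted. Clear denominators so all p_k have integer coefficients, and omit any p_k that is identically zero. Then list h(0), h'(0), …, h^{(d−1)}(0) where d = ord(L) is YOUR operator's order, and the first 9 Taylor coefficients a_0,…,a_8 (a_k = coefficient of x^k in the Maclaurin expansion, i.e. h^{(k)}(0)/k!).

L = (4 + 8·x)·Dx + (10·x + 10·x^2)·Dx^2 + (-1 - x + 3·x^2 + 2·x^3)·Dx^3  (order 3).
h: a_k = 0, 0, -2, 0, -7/3, -4/15, -176/45, -52/105, -1667/210, …
ICs: h(0) = 0, h′(0) = 0, h′′(0) = -4.

f: a_k = 0, -2, 2, -8/3, 4, -32/5, 32/3, -128/7, 32, …
g: a_k = 2, 2, 4, 6, 10, 16, 26, 42, 68, …
Sym-product of L_f,L_g gives L₀ (≤ ord 2).
h=∫h₀ ⇒ L = L₀·Dx.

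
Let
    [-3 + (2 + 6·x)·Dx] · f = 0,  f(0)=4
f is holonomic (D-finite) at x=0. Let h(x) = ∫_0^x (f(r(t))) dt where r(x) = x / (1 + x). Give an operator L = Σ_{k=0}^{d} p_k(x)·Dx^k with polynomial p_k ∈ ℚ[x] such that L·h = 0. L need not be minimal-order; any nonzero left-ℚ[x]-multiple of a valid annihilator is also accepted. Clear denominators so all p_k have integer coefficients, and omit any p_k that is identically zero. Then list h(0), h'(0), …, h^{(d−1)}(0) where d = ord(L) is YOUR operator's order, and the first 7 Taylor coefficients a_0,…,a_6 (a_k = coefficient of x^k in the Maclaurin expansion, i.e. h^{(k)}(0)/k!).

f: a_k = 4, 6, -9/2, 27/4, -405/32, 1701/64, -15309/256, …
f∘r: x↦r, Dx↦Dx/r' in L_f ⇒ L₀.
∫: right-multiply L₀ by Dx.
L = -3·Dx + (2 + 10·x + 8·x^2)·Dx^2  (order 2).
h: a_k = 0, 4, 3, -7/2, 87/16, -1677/160, 3023/128, …
ICs: h(0) = 0, h′(0) = 4.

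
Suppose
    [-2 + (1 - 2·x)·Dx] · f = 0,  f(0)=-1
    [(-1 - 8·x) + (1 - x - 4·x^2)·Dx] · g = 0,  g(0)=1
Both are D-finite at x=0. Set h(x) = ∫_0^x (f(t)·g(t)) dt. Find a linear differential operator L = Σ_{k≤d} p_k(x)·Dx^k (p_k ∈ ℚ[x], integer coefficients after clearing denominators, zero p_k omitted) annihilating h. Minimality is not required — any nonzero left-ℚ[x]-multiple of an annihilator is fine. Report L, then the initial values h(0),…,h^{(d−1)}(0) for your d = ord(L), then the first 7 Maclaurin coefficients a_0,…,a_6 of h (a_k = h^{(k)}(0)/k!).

f: a_k = -1, -2, -4, -8, -16, -32, -64, …
g: a_k = 1, 1, 5, 9, 29, 65, 181, …
h₀=f·g: eliminate ⇒ L₀, order ≤ 1·1.
∫: right-multiply L₀ by Dx.
L = (-3 - 4·x + 24·x^2)·Dx + (1 - 3·x - 2·x^2 + 8·x^3)·Dx^2  (order 2).
h: a_k = 0, -1, -3/2, -11/3, -31/4, -91/5, -247/6, …
ICs: h(0) = 0, h′(0) = -1.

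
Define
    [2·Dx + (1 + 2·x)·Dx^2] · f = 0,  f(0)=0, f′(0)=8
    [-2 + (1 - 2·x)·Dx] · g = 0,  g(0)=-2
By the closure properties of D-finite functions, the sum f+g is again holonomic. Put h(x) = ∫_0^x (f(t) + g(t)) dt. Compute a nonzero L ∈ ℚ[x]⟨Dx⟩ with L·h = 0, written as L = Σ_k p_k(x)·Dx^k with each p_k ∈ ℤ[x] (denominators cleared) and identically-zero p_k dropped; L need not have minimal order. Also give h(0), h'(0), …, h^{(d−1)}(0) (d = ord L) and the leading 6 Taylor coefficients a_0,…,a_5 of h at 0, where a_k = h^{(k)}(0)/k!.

f: a_k = 0, 8, -8, 32/3, -16, 128/5, …
g: a_k = -2, -4, -8, -16, -32, -64, …
Weyl lclm of L_f,L_g ⇒ L₀ (ord ≤ 3).
h=∫h₀ ⇒ L = L₀·Dx.
L = (-40 - 16·x)·Dx^2 + (-8 - 64·x - 32·x^2)·Dx^3 + (3 + 2·x - 12·x^2 - 8·x^3)·Dx^4  (order 4).
h: a_k = 0, -2, 2, -16/3, -4/3, -48/5, …
ICs: h(0) = 0, h′(0) = -2, h′′(0) = 4, h′′′(0) = -32.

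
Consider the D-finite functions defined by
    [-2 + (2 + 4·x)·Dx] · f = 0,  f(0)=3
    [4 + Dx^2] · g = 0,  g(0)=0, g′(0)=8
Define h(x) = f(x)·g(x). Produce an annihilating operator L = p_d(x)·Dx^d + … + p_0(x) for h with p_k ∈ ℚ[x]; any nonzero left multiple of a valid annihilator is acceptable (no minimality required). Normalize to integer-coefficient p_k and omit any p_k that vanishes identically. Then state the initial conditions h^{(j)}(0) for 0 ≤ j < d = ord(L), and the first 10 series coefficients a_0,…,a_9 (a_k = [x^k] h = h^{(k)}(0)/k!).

f: a_k = 3, 3, -3/2, 3/2, -15/8, 21/8, -63/16, 99/16, -1287/128, 2145/128, …
g: a_k = 0, 8, 0, -16/3, 0, 16/15, 0, -32/315, 0, 16/2835, …
h₀=f·g: eliminate ⇒ L₀, order ≤ 1·2.
L = (7 + 16·x + 16·x^2) + (-2 - 4·x)·Dx + (1 + 4·x + 4·x^2)·Dx^2  (order 2).
h: a_k = 0, 24, 24, -28, -4, -19/5, 81/5, -983/42, 7727/210, -185275/3024, …
ICs: h(0) = 0, h′(0) = 24.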